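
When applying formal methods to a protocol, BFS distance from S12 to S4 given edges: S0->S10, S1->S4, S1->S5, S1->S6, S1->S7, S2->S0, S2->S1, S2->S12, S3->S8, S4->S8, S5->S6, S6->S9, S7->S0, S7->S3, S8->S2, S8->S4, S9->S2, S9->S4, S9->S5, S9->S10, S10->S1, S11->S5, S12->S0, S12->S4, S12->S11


BFS layer-by-layer from S12:
  dist 0: {S12}
  dist 1: {S0, S4, S11}
  -> S4 reached at distance 1
Shortest path length = 1

1


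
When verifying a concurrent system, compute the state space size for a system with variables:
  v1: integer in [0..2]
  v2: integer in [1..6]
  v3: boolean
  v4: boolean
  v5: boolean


State space = product of domain sizes of all variables.
Domain sizes:
  v1 (integer in [0..2]): 3
  v2 (integer in [1..6]): 6
  v3 (boolean): 2
  v4 (boolean): 2
  v5 (boolean): 2
Product = 3 * 6 * 2 * 2 * 2 = 144

144


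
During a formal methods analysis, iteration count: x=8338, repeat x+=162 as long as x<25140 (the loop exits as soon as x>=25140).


Step 1: x goes from 8338 toward 25140 by 162; the body runs while x<25140, so iterations = ceil((bound-start)/step)
Step 2: Distance=16802
Step 3: ceil(16802/162)=104

104


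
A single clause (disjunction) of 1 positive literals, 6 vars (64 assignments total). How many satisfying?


Step 1: Total=2^6=64
Step 2: Unsat when all 1 false: 2^5=32
Step 3: Sat=64-32=32

32


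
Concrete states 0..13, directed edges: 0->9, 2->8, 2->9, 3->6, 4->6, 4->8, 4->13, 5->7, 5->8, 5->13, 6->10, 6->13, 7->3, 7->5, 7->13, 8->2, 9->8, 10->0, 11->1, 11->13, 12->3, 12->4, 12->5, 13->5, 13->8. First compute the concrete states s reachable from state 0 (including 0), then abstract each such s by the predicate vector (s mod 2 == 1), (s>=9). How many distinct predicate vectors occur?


BFS from 0:
Concrete reachable: {0, 2, 8, 9}
Abstract via predicates (s mod 2 == 1), (s>=9):
  (0,0) <- {0, 2, 8}
  (1,1) <- {9}
Distinct abstract states = 2

2


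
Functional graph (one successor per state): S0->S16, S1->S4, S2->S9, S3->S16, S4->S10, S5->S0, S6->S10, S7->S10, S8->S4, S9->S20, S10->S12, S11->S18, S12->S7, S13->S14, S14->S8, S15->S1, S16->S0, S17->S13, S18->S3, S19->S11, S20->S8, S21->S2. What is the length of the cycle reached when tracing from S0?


Trace from S0 until a state repeats:
  S0 -> S16 -> S0
S0 first seen at step 0, revisited at step 2.
Cycle length = 2 - 0 = 2

2


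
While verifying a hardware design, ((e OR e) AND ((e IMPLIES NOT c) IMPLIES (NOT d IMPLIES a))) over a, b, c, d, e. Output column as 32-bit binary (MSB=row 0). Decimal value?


Formula: ((e OR e) AND ((e IMPLIES NOT c) IMPLIES (NOT d IMPLIES a))) over a, b, c, d, e (32 rows)
Evaluate each row (bits = a,b,c,d,e, MSB first):
  row 0 [00000]: ((0 OR 0) AND ((0 IMPLIES NOT 0) IMPLIES (NOT 0 IMPLIES 0))) -> 0
  row 1 [00001]: ((1 OR 1) AND ((1 IMPLIES NOT 0) IMPLIES (NOT 0 IMPLIES 0))) -> 0
  row 2 [00010]: ((0 OR 0) AND ((0 IMPLIES NOT 0) IMPLIES (NOT 1 IMPLIES 0))) -> 0
  row 3 [00011]: ((1 OR 1) AND ((1 IMPLIES NOT 0) IMPLIES (NOT 1 IMPLIES 0))) -> 1
  row 4 [00100]: ((0 OR 0) AND ((0 IMPLIES NOT 1) IMPLIES (NOT 0 IMPLIES 0))) -> 0
  row 5 [00101]: ((1 OR 1) AND ((1 IMPLIES NOT 1) IMPLIES (NOT 0 IMPLIES 0))) -> 1
  row 6 [00110]: ((0 OR 0) AND ((0 IMPLIES NOT 1) IMPLIES (NOT 1 IMPLIES 0))) -> 0
  row 7 [00111]: ((1 OR 1) AND ((1 IMPLIES NOT 1) IMPLIES (NOT 1 IMPLIES 0))) -> 1
  row 8 [01000]: ((0 OR 0) AND ((0 IMPLIES NOT 0) IMPLIES (NOT 0 IMPLIES 0))) -> 0
  row 9 [01001]: ((1 OR 1) AND ((1 IMPLIES NOT 0) IMPLIES (NOT 0 IMPLIES 0))) -> 0
  row 10 [01010]: ((0 OR 0) AND ((0 IMPLIES NOT 0) IMPLIES (NOT 1 IMPLIES 0))) -> 0
  row 11 [01011]: ((1 OR 1) AND ((1 IMPLIES NOT 0) IMPLIES (NOT 1 IMPLIES 0))) -> 1
  row 12 [01100]: ((0 OR 0) AND ((0 IMPLIES NOT 1) IMPLIES (NOT 0 IMPLIES 0))) -> 0
  row 13 [01101]: ((1 OR 1) AND ((1 IMPLIES NOT 1) IMPLIES (NOT 0 IMPLIES 0))) -> 1
  row 14 [01110]: ((0 OR 0) AND ((0 IMPLIES NOT 1) IMPLIES (NOT 1 IMPLIES 0))) -> 0
  row 15 [01111]: ((1 OR 1) AND ((1 IMPLIES NOT 1) IMPLIES (NOT 1 IMPLIES 0))) -> 1
  row 16 [10000]: ((0 OR 0) AND ((0 IMPLIES NOT 0) IMPLIES (NOT 0 IMPLIES 1))) -> 0
  row 17 [10001]: ((1 OR 1) AND ((1 IMPLIES NOT 0) IMPLIES (NOT 0 IMPLIES 1))) -> 1
  row 18 [10010]: ((0 OR 0) AND ((0 IMPLIES NOT 0) IMPLIES (NOT 1 IMPLIES 1))) -> 0
  row 19 [10011]: ((1 OR 1) AND ((1 IMPLIES NOT 0) IMPLIES (NOT 1 IMPLIES 1))) -> 1
  row 20 [10100]: ((0 OR 0) AND ((0 IMPLIES NOT 1) IMPLIES (NOT 0 IMPLIES 1))) -> 0
  row 21 [10101]: ((1 OR 1) AND ((1 IMPLIES NOT 1) IMPLIES (NOT 0 IMPLIES 1))) -> 1
  row 22 [10110]: ((0 OR 0) AND ((0 IMPLIES NOT 1) IMPLIES (NOT 1 IMPLIES 1))) -> 0
  row 23 [10111]: ((1 OR 1) AND ((1 IMPLIES NOT 1) IMPLIES (NOT 1 IMPLIES 1))) -> 1
  row 24 [11000]: ((0 OR 0) AND ((0 IMPLIES NOT 0) IMPLIES (NOT 0 IMPLIES 1))) -> 0
  row 25 [11001]: ((1 OR 1) AND ((1 IMPLIES NOT 0) IMPLIES (NOT 0 IMPLIES 1))) -> 1
  row 26 [11010]: ((0 OR 0) AND ((0 IMPLIES NOT 0) IMPLIES (NOT 1 IMPLIES 1))) -> 0
  row 27 [11011]: ((1 OR 1) AND ((1 IMPLIES NOT 0) IMPLIES (NOT 1 IMPLIES 1))) -> 1
  row 28 [11100]: ((0 OR 0) AND ((0 IMPLIES NOT 1) IMPLIES (NOT 0 IMPLIES 1))) -> 0
  row 29 [11101]: ((1 OR 1) AND ((1 IMPLIES NOT 1) IMPLIES (NOT 0 IMPLIES 1))) -> 1
  row 30 [11110]: ((0 OR 0) AND ((0 IMPLIES NOT 1) IMPLIES (NOT 1 IMPLIES 1))) -> 0
  row 31 [11111]: ((1 OR 1) AND ((1 IMPLIES NOT 1) IMPLIES (NOT 1 IMPLIES 1))) -> 1
Full result column, 4 rows per line (a,b,c fixed per line; d,e runs 00..11 left to right):
  rows 0-3 [a,b,c=000]: 0001  = hex 1
  rows 4-7 [a,b,c=001]: 0101  = hex 5
  rows 8-11 [a,b,c=010]: 0001  = hex 1
  rows 12-15 [a,b,c=011]: 0101  = hex 5
  rows 16-19 [a,b,c=100]: 0101  = hex 5
  rows 20-23 [a,b,c=101]: 0101  = hex 5
  rows 24-27 [a,b,c=110]: 0101  = hex 5
  rows 28-31 [a,b,c=111]: 0101  = hex 5
Output column (row 0 .. row 31) = 00010101000101010101010101010101
Output column grouped in 4s = 0001 0101 0001 0101 0101 0101 0101 0101 = 0x15155555
Convert to decimal digit by digit (value = value*16 + digit):
  1 -> 1
  1*16 + 5 = 21
  21*16 + 1 = 337
  337*16 + 5 = 5397
  5397*16 + 5 = 86357
  86357*16 + 5 = 1381717
  1381717*16 + 5 = 22107477
  22107477*16 + 5 = 353719637
Decimal = 353719637

353719637


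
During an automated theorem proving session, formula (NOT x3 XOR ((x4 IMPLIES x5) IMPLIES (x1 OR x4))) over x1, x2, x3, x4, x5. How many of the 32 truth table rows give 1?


Formula: (NOT x3 XOR ((x4 IMPLIES x5) IMPLIES (x1 OR x4))) over 5 vars (32 rows)
Evaluate each row (x1, x2, x3, x4, x5 as bits, MSB first):
  row 0 [00000]: (NOT 0 XOR ((0 IMPLIES 0) IMPLIES (0 OR 0))) -> 1
  row 1 [00001]: (NOT 0 XOR ((0 IMPLIES 1) IMPLIES (0 OR 0))) -> 1
  row 2 [00010]: (NOT 0 XOR ((1 IMPLIES 0) IMPLIES (0 OR 1))) -> 0
  row 3 [00011]: (NOT 0 XOR ((1 IMPLIES 1) IMPLIES (0 OR 1))) -> 0
  row 4 [00100]: (NOT 1 XOR ((0 IMPLIES 0) IMPLIES (0 OR 0))) -> 0
  row 5 [00101]: (NOT 1 XOR ((0 IMPLIES 1) IMPLIES (0 OR 0))) -> 0
  row 6 [00110]: (NOT 1 XOR ((1 IMPLIES 0) IMPLIES (0 OR 1))) -> 1
  row 7 [00111]: (NOT 1 XOR ((1 IMPLIES 1) IMPLIES (0 OR 1))) -> 1
  row 8 [01000]: (NOT 0 XOR ((0 IMPLIES 0) IMPLIES (0 OR 0))) -> 1
  row 9 [01001]: (NOT 0 XOR ((0 IMPLIES 1) IMPLIES (0 OR 0))) -> 1
  row 10 [01010]: (NOT 0 XOR ((1 IMPLIES 0) IMPLIES (0 OR 1))) -> 0
  row 11 [01011]: (NOT 0 XOR ((1 IMPLIES 1) IMPLIES (0 OR 1))) -> 0
  row 12 [01100]: (NOT 1 XOR ((0 IMPLIES 0) IMPLIES (0 OR 0))) -> 0
  row 13 [01101]: (NOT 1 XOR ((0 IMPLIES 1) IMPLIES (0 OR 0))) -> 0
  row 14 [01110]: (NOT 1 XOR ((1 IMPLIES 0) IMPLIES (0 OR 1))) -> 1
  row 15 [01111]: (NOT 1 XOR ((1 IMPLIES 1) IMPLIES (0 OR 1))) -> 1
  row 16 [10000]: (NOT 0 XOR ((0 IMPLIES 0) IMPLIES (1 OR 0))) -> 0
  row 17 [10001]: (NOT 0 XOR ((0 IMPLIES 1) IMPLIES (1 OR 0))) -> 0
  row 18 [10010]: (NOT 0 XOR ((1 IMPLIES 0) IMPLIES (1 OR 1))) -> 0
  row 19 [10011]: (NOT 0 XOR ((1 IMPLIES 1) IMPLIES (1 OR 1))) -> 0
  row 20 [10100]: (NOT 1 XOR ((0 IMPLIES 0) IMPLIES (1 OR 0))) -> 1
  row 21 [10101]: (NOT 1 XOR ((0 IMPLIES 1) IMPLIES (1 OR 0))) -> 1
  row 22 [10110]: (NOT 1 XOR ((1 IMPLIES 0) IMPLIES (1 OR 1))) -> 1
  row 23 [10111]: (NOT 1 XOR ((1 IMPLIES 1) IMPLIES (1 OR 1))) -> 1
  row 24 [11000]: (NOT 0 XOR ((0 IMPLIES 0) IMPLIES (1 OR 0))) -> 0
  row 25 [11001]: (NOT 0 XOR ((0 IMPLIES 1) IMPLIES (1 OR 0))) -> 0
  row 26 [11010]: (NOT 0 XOR ((1 IMPLIES 0) IMPLIES (1 OR 1))) -> 0
  row 27 [11011]: (NOT 0 XOR ((1 IMPLIES 1) IMPLIES (1 OR 1))) -> 0
  row 28 [11100]: (NOT 1 XOR ((0 IMPLIES 0) IMPLIES (1 OR 0))) -> 1
  row 29 [11101]: (NOT 1 XOR ((0 IMPLIES 1) IMPLIES (1 OR 0))) -> 1
  row 30 [11110]: (NOT 1 XOR ((1 IMPLIES 0) IMPLIES (1 OR 1))) -> 1
  row 31 [11111]: (NOT 1 XOR ((1 IMPLIES 1) IMPLIES (1 OR 1))) -> 1
Full result column, 8 rows per line (x1,x2 fixed per line; x3,x4,x5 runs 000..111 left to right):
  rows 0-7 [x1,x2=00]: 11000011  (ones: 4)
  rows 8-15 [x1,x2=01]: 11000011  (ones: 4)
  rows 16-23 [x1,x2=10]: 00001111  (ones: 4)
  rows 24-31 [x1,x2=11]: 00001111  (ones: 4)
Count of 1-rows = 4+4+4+4 = 16

16


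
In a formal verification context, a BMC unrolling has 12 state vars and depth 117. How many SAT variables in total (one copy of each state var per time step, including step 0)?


BMC unrolls to depth k, creating one copy of each state var for steps 0..k.
Step count = 117 + 1 = 118 (steps 0 through 117)
Vars per step = 12
Total = 12 * 118 = 1416

1416


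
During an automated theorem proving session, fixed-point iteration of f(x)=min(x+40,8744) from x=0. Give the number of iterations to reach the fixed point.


Step 1: x=0, cap=8744, increment=40
Step 2: x grows by 40 each step until capped at 8744; fixed point is x=8744
Step 3: iterations = ceil(8744/40) = 219

219


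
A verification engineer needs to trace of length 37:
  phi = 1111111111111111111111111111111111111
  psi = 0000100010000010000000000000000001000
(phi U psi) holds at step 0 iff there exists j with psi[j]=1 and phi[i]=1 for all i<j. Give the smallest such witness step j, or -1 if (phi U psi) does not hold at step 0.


(phi U psi) at 0: need smallest j with psi[j]=1 and phi[i]=1 for all i in [0,j).
Scan from step 0:
  step 0: phi=1, psi=0 -> continue
  step 1: phi=1, psi=0 -> continue
  step 2: phi=1, psi=0 -> continue
  step 3: phi=1, psi=0 -> continue
  step 4: psi=1 and phi held for [0,4) -> witness found
Witness step = 4

4


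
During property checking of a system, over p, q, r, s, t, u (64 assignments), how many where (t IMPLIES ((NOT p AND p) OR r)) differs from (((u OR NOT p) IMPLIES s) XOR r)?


F1 = (t IMPLIES ((NOT p AND p) OR r))
F2 = (((u OR NOT p) IMPLIES s) XOR r)
Evaluate both on each of 64 rows (bits = p,q,r,s,t,u):
  row 0 [000000]: F1=1 F2=0 (differ) -> 1
  row 1 [000001]: F1=1 F2=0 (differ) -> 1
  row 2 [000010]: F1=0 F2=0 -> 0
  row 3 [000011]: F1=0 F2=0 -> 0
  row 4 [000100]: F1=1 F2=1 -> 0
  (every remaining row is evaluated the same way; all 64 results are listed next)
Full result column, 8 rows per line (p,q,r fixed per line; s,t,u runs 000..111 left to right):
  rows 0-7 [p,q,r=000]: 11000011  (ones: 4)
  rows 8-15 [p,q,r=001]: 00001111  (ones: 4)
  rows 16-23 [p,q,r=010]: 11000011  (ones: 4)
  rows 24-31 [p,q,r=011]: 00001111  (ones: 4)
  rows 32-39 [p,q,r=100]: 01100011  (ones: 4)
  rows 40-47 [p,q,r=101]: 10101111  (ones: 6)
  rows 48-55 [p,q,r=110]: 01100011  (ones: 4)
  rows 56-63 [p,q,r=111]: 10101111  (ones: 6)
Disagreements = 4+4+4+4+4+6+4+6 = 36

36


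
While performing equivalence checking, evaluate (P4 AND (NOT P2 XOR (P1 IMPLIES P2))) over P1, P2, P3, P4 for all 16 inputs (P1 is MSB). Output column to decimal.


Formula: (P4 AND (NOT P2 XOR (P1 IMPLIES P2))) over P1, P2, P3, P4 (16 rows)
Evaluate each row (bits = P1,P2,P3,P4, MSB first):
  row 0 [0000]: (0 AND (NOT 0 XOR (0 IMPLIES 0))) -> 0
  row 1 [0001]: (1 AND (NOT 0 XOR (0 IMPLIES 0))) -> 0
  row 2 [0010]: (0 AND (NOT 0 XOR (0 IMPLIES 0))) -> 0
  row 3 [0011]: (1 AND (NOT 0 XOR (0 IMPLIES 0))) -> 0
  row 4 [0100]: (0 AND (NOT 1 XOR (0 IMPLIES 1))) -> 0
  row 5 [0101]: (1 AND (NOT 1 XOR (0 IMPLIES 1))) -> 1
  row 6 [0110]: (0 AND (NOT 1 XOR (0 IMPLIES 1))) -> 0
  row 7 [0111]: (1 AND (NOT 1 XOR (0 IMPLIES 1))) -> 1
  row 8 [1000]: (0 AND (NOT 0 XOR (1 IMPLIES 0))) -> 0
  row 9 [1001]: (1 AND (NOT 0 XOR (1 IMPLIES 0))) -> 1
  row 10 [1010]: (0 AND (NOT 0 XOR (1 IMPLIES 0))) -> 0
  row 11 [1011]: (1 AND (NOT 0 XOR (1 IMPLIES 0))) -> 1
  row 12 [1100]: (0 AND (NOT 1 XOR (1 IMPLIES 1))) -> 0
  row 13 [1101]: (1 AND (NOT 1 XOR (1 IMPLIES 1))) -> 1
  row 14 [1110]: (0 AND (NOT 1 XOR (1 IMPLIES 1))) -> 0
  row 15 [1111]: (1 AND (NOT 1 XOR (1 IMPLIES 1))) -> 1
Full result column, 4 rows per line (P1,P2 fixed per line; P3,P4 runs 00..11 left to right):
  rows 0-3 [P1,P2=00]: 0000  = hex 0
  rows 4-7 [P1,P2=01]: 0101  = hex 5
  rows 8-11 [P1,P2=10]: 0101  = hex 5
  rows 12-15 [P1,P2=11]: 0101  = hex 5
Output column (row 0 .. row 15) = 0000010101010101
Output column grouped in 4s = 0000 0101 0101 0101 = 0x0555
Convert to decimal digit by digit (value = value*16 + digit):
  0 -> 0
  0*16 + 5 = 5
  5*16 + 5 = 85
  85*16 + 5 = 1365
Decimal = 1365

1365


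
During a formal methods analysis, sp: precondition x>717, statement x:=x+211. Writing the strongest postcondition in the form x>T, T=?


Formula: sp(P, x:=E) = exists old_x. (x = E[old_x/x]) AND P[old_x/x] (old_x is the value of x before the assignment; eliminate old_x by solving x = E[old_x/x] for old_x)
Step 1: Precondition P: x>717, i.e. old_x > 717
Step 2: Assignment gives x = old_x + 211, so old_x = x - 211
Step 3: Substitute into P: x - 211 > 717
Step 4: Simplify: x > 717+211 = 928

928


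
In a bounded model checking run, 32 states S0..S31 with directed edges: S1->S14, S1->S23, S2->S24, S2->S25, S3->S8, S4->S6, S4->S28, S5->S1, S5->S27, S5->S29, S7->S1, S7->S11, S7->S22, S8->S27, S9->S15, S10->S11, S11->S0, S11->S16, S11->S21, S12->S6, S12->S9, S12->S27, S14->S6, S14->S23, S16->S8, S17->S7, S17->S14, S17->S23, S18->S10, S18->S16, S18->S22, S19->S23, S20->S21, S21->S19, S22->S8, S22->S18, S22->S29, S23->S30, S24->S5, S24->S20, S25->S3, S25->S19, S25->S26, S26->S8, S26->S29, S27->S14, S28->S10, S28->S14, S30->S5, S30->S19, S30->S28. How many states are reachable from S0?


BFS from S0:
  layer 0: {S0}
Reachable set: {S0}
Count = 1

1


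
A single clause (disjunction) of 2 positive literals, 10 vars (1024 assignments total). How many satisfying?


Step 1: Total=2^10=1024
Step 2: Unsat when all 2 false: 2^8=256
Step 3: Sat=1024-256=768

768


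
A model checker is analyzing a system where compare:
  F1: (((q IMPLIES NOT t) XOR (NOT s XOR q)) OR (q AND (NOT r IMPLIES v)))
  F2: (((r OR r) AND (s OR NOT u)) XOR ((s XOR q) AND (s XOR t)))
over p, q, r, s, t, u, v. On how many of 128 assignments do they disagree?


F1 = (((q IMPLIES NOT t) XOR (NOT s XOR q)) OR (q AND (NOT r IMPLIES v)))
F2 = (((r OR r) AND (s OR NOT u)) XOR ((s XOR q) AND (s XOR t)))
Evaluate both on each of 128 rows (bits = p,q,r,s,t,u,v):
  row 0 [0000000]: F1=0 F2=0 -> 0
  row 1 [0000001]: F1=0 F2=0 -> 0
  row 2 [0000010]: F1=0 F2=0 -> 0
  row 3 [0000011]: F1=0 F2=0 -> 0
  row 4 [0000100]: F1=0 F2=0 -> 0
  (every remaining row is evaluated the same way; all 128 results are listed next)
Full result column, 8 rows per line (p,q,r,s fixed per line; t,u,v runs 000..111 left to right):
  rows 0-7 [p,q,r,s=0000]: 00000000  (ones: 0)
  rows 8-15 [p,q,r,s=0001]: 00001111  (ones: 4)
  rows 16-23 [p,q,r,s=0010]: 11001100  (ones: 4)
  rows 24-31 [p,q,r,s=0011]: 11110000  (ones: 4)
  rows 32-39 [p,q,r,s=0100]: 11111010  (ones: 6)
  rows 40-47 [p,q,r,s=0101]: 01011111  (ones: 6)
  rows 48-55 [p,q,r,s=0110]: 00111100  (ones: 4)
  rows 56-63 [p,q,r,s=0111]: 00000000  (ones: 0)
  rows 64-71 [p,q,r,s=1000]: 00000000  (ones: 0)
  rows 72-79 [p,q,r,s=1001]: 00001111  (ones: 4)
  rows 80-87 [p,q,r,s=1010]: 11001100  (ones: 4)
  rows 88-95 [p,q,r,s=1011]: 11110000  (ones: 4)
  rows 96-103 [p,q,r,s=1100]: 11111010  (ones: 6)
  rows 104-111 [p,q,r,s=1101]: 01011111  (ones: 6)
  rows 112-119 [p,q,r,s=1110]: 00111100  (ones: 4)
  rows 120-127 [p,q,r,s=1111]: 00000000  (ones: 0)
Disagreements = 0+4+4+4+6+6+4+0+0+4+4+4+6+6+4+0 = 56

56


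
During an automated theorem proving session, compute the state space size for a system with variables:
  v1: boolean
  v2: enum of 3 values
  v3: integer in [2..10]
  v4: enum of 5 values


State space = product of domain sizes of all variables.
Domain sizes:
  v1 (boolean): 2
  v2 (enum of 3 values): 3
  v3 (integer in [2..10]): 9
  v4 (enum of 5 values): 5
Product = 2 * 3 * 9 * 5 = 270

270


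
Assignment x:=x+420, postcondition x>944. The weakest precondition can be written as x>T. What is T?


Formula: wp(x:=E, P) = P[E/x] (substitute E for x in postcondition)
Step 1: Postcondition: x>944
Step 2: Substitute x+420 for x: x+420>944
Step 3: Solve for x: x > 944-420 = 524

524


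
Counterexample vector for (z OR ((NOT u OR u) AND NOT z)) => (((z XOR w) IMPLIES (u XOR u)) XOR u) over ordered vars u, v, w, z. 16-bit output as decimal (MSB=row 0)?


F1 = (z OR ((NOT u OR u) AND NOT z))
F2 = (((z XOR w) IMPLIES (u XOR u)) XOR u)
Counterexample to F1=>F2 is where F1=1 and F2=0.
Evaluate each row (bits = u,v,w,z, MSB first):
  row 0 [0000]: F1=1 F2=1 -> F1&~F2 -> 0
  row 1 [0001]: F1=1 F2=0 -> F1&~F2 -> 1
  row 2 [0010]: F1=1 F2=0 -> F1&~F2 -> 1
  row 3 [0011]: F1=1 F2=1 -> F1&~F2 -> 0
  row 4 [0100]: F1=1 F2=1 -> F1&~F2 -> 0
  row 5 [0101]: F1=1 F2=0 -> F1&~F2 -> 1
  row 6 [0110]: F1=1 F2=0 -> F1&~F2 -> 1
  row 7 [0111]: F1=1 F2=1 -> F1&~F2 -> 0
  row 8 [1000]: F1=1 F2=0 -> F1&~F2 -> 1
  row 9 [1001]: F1=1 F2=1 -> F1&~F2 -> 0
  row 10 [1010]: F1=1 F2=1 -> F1&~F2 -> 0
  row 11 [1011]: F1=1 F2=0 -> F1&~F2 -> 1
  row 12 [1100]: F1=1 F2=0 -> F1&~F2 -> 1
  row 13 [1101]: F1=1 F2=1 -> F1&~F2 -> 0
  row 14 [1110]: F1=1 F2=1 -> F1&~F2 -> 0
  row 15 [1111]: F1=1 F2=0 -> F1&~F2 -> 1
Full result column, 4 rows per line (u,v fixed per line; w,z runs 00..11 left to right):
  rows 0-3 [u,v=00]: 0110  = hex 6
  rows 4-7 [u,v=01]: 0110  = hex 6
  rows 8-11 [u,v=10]: 1001  = hex 9
  rows 12-15 [u,v=11]: 1001  = hex 9
Counterexample vector (row 0 .. row 15) = 0110011010011001
Output column grouped in 4s = 0110 0110 1001 1001 = 0x6699
Convert to decimal digit by digit (value = value*16 + digit):
  6 -> 6
  6*16 + 6 = 102
  102*16 + 9 = 1641
  1641*16 + 9 = 26265
Decimal = 26265

26265


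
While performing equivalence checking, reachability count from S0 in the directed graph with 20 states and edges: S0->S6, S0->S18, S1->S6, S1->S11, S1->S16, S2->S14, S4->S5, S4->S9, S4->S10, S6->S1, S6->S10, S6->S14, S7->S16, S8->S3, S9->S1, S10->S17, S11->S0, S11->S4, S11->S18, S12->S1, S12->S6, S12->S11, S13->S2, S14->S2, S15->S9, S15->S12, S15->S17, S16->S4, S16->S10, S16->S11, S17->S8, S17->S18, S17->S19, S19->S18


BFS from S0:
  layer 0: {S0}
  layer 1: {S6, S18}
  layer 2: {S1, S10, S14}
  layer 3: {S2, S11, S16, S17}
  layer 4: {S4, S8, S19}
  layer 5: {S3, S5, S9}
Reachable set: {S0, S1, S2, S3, S4, S5, S6, S8, S9, S10, S11, S14, S16, S17, S18, S19}
Count = 16

16


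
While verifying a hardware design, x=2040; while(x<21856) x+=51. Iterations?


Step 1: x goes from 2040 toward 21856 by 51; the body runs while x<21856, so iterations = ceil((bound-start)/step)
Step 2: Distance=19816
Step 3: ceil(19816/51)=389

389


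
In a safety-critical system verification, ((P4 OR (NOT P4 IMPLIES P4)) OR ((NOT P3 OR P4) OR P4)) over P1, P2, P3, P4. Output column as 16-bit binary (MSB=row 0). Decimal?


Formula: ((P4 OR (NOT P4 IMPLIES P4)) OR ((NOT P3 OR P4) OR P4)) over P1, P2, P3, P4 (16 rows)
Evaluate each row (bits = P1,P2,P3,P4, MSB first):
  row 0 [0000]: ((0 OR (NOT 0 IMPLIES 0)) OR ((NOT 0 OR 0) OR 0)) -> 1
  row 1 [0001]: ((1 OR (NOT 1 IMPLIES 1)) OR ((NOT 0 OR 1) OR 1)) -> 1
  row 2 [0010]: ((0 OR (NOT 0 IMPLIES 0)) OR ((NOT 1 OR 0) OR 0)) -> 0
  row 3 [0011]: ((1 OR (NOT 1 IMPLIES 1)) OR ((NOT 1 OR 1) OR 1)) -> 1
  row 4 [0100]: ((0 OR (NOT 0 IMPLIES 0)) OR ((NOT 0 OR 0) OR 0)) -> 1
  row 5 [0101]: ((1 OR (NOT 1 IMPLIES 1)) OR ((NOT 0 OR 1) OR 1)) -> 1
  row 6 [0110]: ((0 OR (NOT 0 IMPLIES 0)) OR ((NOT 1 OR 0) OR 0)) -> 0
  row 7 [0111]: ((1 OR (NOT 1 IMPLIES 1)) OR ((NOT 1 OR 1) OR 1)) -> 1
  row 8 [1000]: ((0 OR (NOT 0 IMPLIES 0)) OR ((NOT 0 OR 0) OR 0)) -> 1
  row 9 [1001]: ((1 OR (NOT 1 IMPLIES 1)) OR ((NOT 0 OR 1) OR 1)) -> 1
  row 10 [1010]: ((0 OR (NOT 0 IMPLIES 0)) OR ((NOT 1 OR 0) OR 0)) -> 0
  row 11 [1011]: ((1 OR (NOT 1 IMPLIES 1)) OR ((NOT 1 OR 1) OR 1)) -> 1
  row 12 [1100]: ((0 OR (NOT 0 IMPLIES 0)) OR ((NOT 0 OR 0) OR 0)) -> 1
  row 13 [1101]: ((1 OR (NOT 1 IMPLIES 1)) OR ((NOT 0 OR 1) OR 1)) -> 1
  row 14 [1110]: ((0 OR (NOT 0 IMPLIES 0)) OR ((NOT 1 OR 0) OR 0)) -> 0
  row 15 [1111]: ((1 OR (NOT 1 IMPLIES 1)) OR ((NOT 1 OR 1) OR 1)) -> 1
Full result column, 4 rows per line (P1,P2 fixed per line; P3,P4 runs 00..11 left to right):
  rows 0-3 [P1,P2=00]: 1101  = hex D
  rows 4-7 [P1,P2=01]: 1101  = hex D
  rows 8-11 [P1,P2=10]: 1101  = hex D
  rows 12-15 [P1,P2=11]: 1101  = hex D
Output column (row 0 .. row 15) = 1101110111011101
Output column grouped in 4s = 1101 1101 1101 1101 = 0xDDDD
Convert to decimal digit by digit (value = value*16 + digit):
  D -> 13
  13*16 + 13 (D) = 221
  221*16 + 13 (D) = 3549
  3549*16 + 13 (D) = 56797
Decimal = 56797

56797


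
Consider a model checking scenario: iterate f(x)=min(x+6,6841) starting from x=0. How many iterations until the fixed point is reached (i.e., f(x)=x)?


Step 1: x=0, cap=6841, increment=6
Step 2: x grows by 6 each step until capped at 6841; fixed point is x=6841
Step 3: iterations = ceil(6841/6) = 1141

1141


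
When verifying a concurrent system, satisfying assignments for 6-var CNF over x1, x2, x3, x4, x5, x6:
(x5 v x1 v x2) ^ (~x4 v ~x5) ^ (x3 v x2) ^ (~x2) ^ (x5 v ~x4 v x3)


CNF with 5 clauses over 6 vars (64 assignments).
An assignment satisfies CNF iff every clause has >=1 true literal.
Check each row (bits = x1,x2,x3,x4,x5,x6; clause T/F shown):
  row 0 [000000]: clauses=FTFTT -> 0
  row 1 [000001]: clauses=FTFTT -> 0
  row 2 [000010]: clauses=TTFTT -> 0
  row 3 [000011]: clauses=TTFTT -> 0
  row 4 [000100]: clauses=FTFTF -> 0
  (every remaining row is evaluated the same way; all 64 results are listed next)
Full result column, 8 rows per line (x1,x2,x3 fixed per line; x4,x5,x6 runs 000..111 left to right):
  rows 0-7 [x1,x2,x3=000]: 00000000  (ones: 0)
  rows 8-15 [x1,x2,x3=001]: 00110000  (ones: 2)
  rows 16-23 [x1,x2,x3=010]: 00000000  (ones: 0)
  rows 24-31 [x1,x2,x3=011]: 00000000  (ones: 0)
  rows 32-39 [x1,x2,x3=100]: 00000000  (ones: 0)
  rows 40-47 [x1,x2,x3=101]: 11111100  (ones: 6)
  rows 48-55 [x1,x2,x3=110]: 00000000  (ones: 0)
  rows 56-63 [x1,x2,x3=111]: 00000000  (ones: 0)
Satisfying assignments = 0+2+0+0+0+6+0+0 = 8

8


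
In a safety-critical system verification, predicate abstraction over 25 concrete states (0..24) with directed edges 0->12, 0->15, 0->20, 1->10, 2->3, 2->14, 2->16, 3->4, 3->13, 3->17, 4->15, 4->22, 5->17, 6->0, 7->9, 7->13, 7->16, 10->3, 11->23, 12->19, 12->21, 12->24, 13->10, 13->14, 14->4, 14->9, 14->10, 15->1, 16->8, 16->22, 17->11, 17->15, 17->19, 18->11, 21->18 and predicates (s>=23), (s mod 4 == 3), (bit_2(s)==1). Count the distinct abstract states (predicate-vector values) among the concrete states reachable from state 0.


BFS from 0:
Concrete reachable: {0, 1, 3, 4, 9, 10, 11, 12, 13, 14, 15, 17, 18, 19, 20, 21, 22, 23, 24}
Abstract via predicates (s>=23), (s mod 4 == 3), (bit_2(s)==1):
  (0,0,0) <- {0, 1, 9, 10, 17, 18}
  (0,0,1) <- {4, 12, 13, 14, 20, 21, 22}
  (0,1,0) <- {3, 11, 19}
  (0,1,1) <- {15}
  (1,0,0) <- {24}
  (1,1,1) <- {23}
Distinct abstract states = 6

6


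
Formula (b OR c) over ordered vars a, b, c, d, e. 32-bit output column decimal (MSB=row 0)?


Formula: (b OR c) over a, b, c, d, e (32 rows)
Evaluate each row (bits = a,b,c,d,e, MSB first):
  row 0 [00000]: (0 OR 0) -> 0
  row 1 [00001]: (0 OR 0) -> 0
  row 2 [00010]: (0 OR 0) -> 0
  row 3 [00011]: (0 OR 0) -> 0
  row 4 [00100]: (0 OR 1) -> 1
  row 5 [00101]: (0 OR 1) -> 1
  row 6 [00110]: (0 OR 1) -> 1
  row 7 [00111]: (0 OR 1) -> 1
  row 8 [01000]: (1 OR 0) -> 1
  row 9 [01001]: (1 OR 0) -> 1
  row 10 [01010]: (1 OR 0) -> 1
  row 11 [01011]: (1 OR 0) -> 1
  row 12 [01100]: (1 OR 1) -> 1
  row 13 [01101]: (1 OR 1) -> 1
  row 14 [01110]: (1 OR 1) -> 1
  row 15 [01111]: (1 OR 1) -> 1
  row 16 [10000]: (0 OR 0) -> 0
  row 17 [10001]: (0 OR 0) -> 0
  row 18 [10010]: (0 OR 0) -> 0
  row 19 [10011]: (0 OR 0) -> 0
  row 20 [10100]: (0 OR 1) -> 1
  row 21 [10101]: (0 OR 1) -> 1
  row 22 [10110]: (0 OR 1) -> 1
  row 23 [10111]: (0 OR 1) -> 1
  row 24 [11000]: (1 OR 0) -> 1
  row 25 [11001]: (1 OR 0) -> 1
  row 26 [11010]: (1 OR 0) -> 1
  row 27 [11011]: (1 OR 0) -> 1
  row 28 [11100]: (1 OR 1) -> 1
  row 29 [11101]: (1 OR 1) -> 1
  row 30 [11110]: (1 OR 1) -> 1
  row 31 [11111]: (1 OR 1) -> 1
Full result column, 4 rows per line (a,b,c fixed per line; d,e runs 00..11 left to right):
  rows 0-3 [a,b,c=000]: 0000  = hex 0
  rows 4-7 [a,b,c=001]: 1111  = hex F
  rows 8-11 [a,b,c=010]: 1111  = hex F
  rows 12-15 [a,b,c=011]: 1111  = hex F
  rows 16-19 [a,b,c=100]: 0000  = hex 0
  rows 20-23 [a,b,c=101]: 1111  = hex F
  rows 24-27 [a,b,c=110]: 1111  = hex F
  rows 28-31 [a,b,c=111]: 1111  = hex F
Output column (row 0 .. row 31) = 00001111111111110000111111111111
Output column grouped in 4s = 0000 1111 1111 1111 0000 1111 1111 1111 = 0x0FFF0FFF
Convert to decimal digit by digit (value = value*16 + digit):
  0 -> 0
  0*16 + 15 (F) = 15
  15*16 + 15 (F) = 255
  255*16 + 15 (F) = 4095
  4095*16 + 0 = 65520
  65520*16 + 15 (F) = 1048335
  1048335*16 + 15 (F) = 16773375
  16773375*16 + 15 (F) = 268374015
Decimal = 268374015

268374015


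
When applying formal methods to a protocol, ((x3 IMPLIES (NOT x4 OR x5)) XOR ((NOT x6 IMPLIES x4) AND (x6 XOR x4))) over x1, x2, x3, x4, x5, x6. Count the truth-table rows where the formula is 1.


Formula: ((x3 IMPLIES (NOT x4 OR x5)) XOR ((NOT x6 IMPLIES x4) AND (x6 XOR x4))) over 6 vars (64 rows)
Evaluate each row (x1, x2, x3, x4, x5, x6 as bits, MSB first):
  row 0 [000000]: ((0 IMPLIES (NOT 0 OR 0)) XOR ((NOT 0 IMPLIES 0) AND (0 XOR 0))) -> 1
  row 1 [000001]: ((0 IMPLIES (NOT 0 OR 0)) XOR ((NOT 1 IMPLIES 0) AND (1 XOR 0))) -> 0
  row 2 [000010]: ((0 IMPLIES (NOT 0 OR 1)) XOR ((NOT 0 IMPLIES 0) AND (0 XOR 0))) -> 1
  row 3 [000011]: ((0 IMPLIES (NOT 0 OR 1)) XOR ((NOT 1 IMPLIES 0) AND (1 XOR 0))) -> 0
  row 4 [000100]: ((0 IMPLIES (NOT 1 OR 0)) XOR ((NOT 0 IMPLIES 1) AND (0 XOR 1))) -> 0
  (every remaining row is evaluated the same way; all 64 results are listed next)
Full result column, 8 rows per line (x1,x2,x3 fixed per line; x4,x5,x6 runs 000..111 left to right):
  rows 0-7 [x1,x2,x3=000]: 10100101  (ones: 4)
  rows 8-15 [x1,x2,x3=001]: 10101001  (ones: 4)
  rows 16-23 [x1,x2,x3=010]: 10100101  (ones: 4)
  rows 24-31 [x1,x2,x3=011]: 10101001  (ones: 4)
  rows 32-39 [x1,x2,x3=100]: 10100101  (ones: 4)
  rows 40-47 [x1,x2,x3=101]: 10101001  (ones: 4)
  rows 48-55 [x1,x2,x3=110]: 10100101  (ones: 4)
  rows 56-63 [x1,x2,x3=111]: 10101001  (ones: 4)
Count of 1-rows = 4+4+4+4+4+4+4+4 = 32

32


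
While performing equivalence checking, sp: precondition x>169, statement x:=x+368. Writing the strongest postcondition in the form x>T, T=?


Formula: sp(P, x:=E) = exists old_x. (x = E[old_x/x]) AND P[old_x/x] (old_x is the value of x before the assignment; eliminate old_x by solving x = E[old_x/x] for old_x)
Step 1: Precondition P: x>169, i.e. old_x > 169
Step 2: Assignment gives x = old_x + 368, so old_x = x - 368
Step 3: Substitute into P: x - 368 > 169
Step 4: Simplify: x > 169+368 = 537

537


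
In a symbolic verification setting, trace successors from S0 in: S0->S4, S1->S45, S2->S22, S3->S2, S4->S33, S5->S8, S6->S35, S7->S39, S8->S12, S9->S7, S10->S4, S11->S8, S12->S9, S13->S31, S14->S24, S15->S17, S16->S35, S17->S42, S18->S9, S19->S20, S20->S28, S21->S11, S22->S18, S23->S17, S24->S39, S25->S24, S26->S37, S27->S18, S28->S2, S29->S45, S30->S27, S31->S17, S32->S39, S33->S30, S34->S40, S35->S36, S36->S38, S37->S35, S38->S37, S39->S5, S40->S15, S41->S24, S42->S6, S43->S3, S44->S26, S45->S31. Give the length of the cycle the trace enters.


Trace from S0 until a state repeats:
  S0 -> S4 -> S33 -> S30 -> S27 -> S18 -> S9 -> S7 -> S39 -> S5 -> S8 -> S12 -> S9
S9 first seen at step 6, revisited at step 12.
Cycle length = 12 - 6 = 6

6


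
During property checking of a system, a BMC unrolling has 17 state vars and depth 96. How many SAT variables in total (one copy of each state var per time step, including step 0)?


BMC unrolls to depth k, creating one copy of each state var for steps 0..k.
Step count = 96 + 1 = 97 (steps 0 through 96)
Vars per step = 17
Total = 17 * 97 = 1649

1649


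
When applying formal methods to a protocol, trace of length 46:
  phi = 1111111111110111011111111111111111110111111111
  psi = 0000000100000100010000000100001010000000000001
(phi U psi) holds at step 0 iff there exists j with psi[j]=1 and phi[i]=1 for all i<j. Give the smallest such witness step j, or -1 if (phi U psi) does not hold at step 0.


(phi U psi) at 0: need smallest j with psi[j]=1 and phi[i]=1 for all i in [0,j).
Scan from step 0:
  step 0: phi=1, psi=0 -> continue
  step 1: phi=1, psi=0 -> continue
  step 2: phi=1, psi=0 -> continue
  step 3: phi=1, psi=0 -> continue
  step 7: psi=1 and phi held for [0,7) -> witness found
Witness step = 7

7


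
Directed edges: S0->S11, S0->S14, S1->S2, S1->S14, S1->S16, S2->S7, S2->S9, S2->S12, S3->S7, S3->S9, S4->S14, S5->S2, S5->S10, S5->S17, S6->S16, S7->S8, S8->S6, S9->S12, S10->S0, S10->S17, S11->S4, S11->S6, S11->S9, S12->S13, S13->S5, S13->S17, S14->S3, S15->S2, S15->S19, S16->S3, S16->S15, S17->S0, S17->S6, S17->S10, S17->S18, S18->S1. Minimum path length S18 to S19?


BFS layer-by-layer from S18:
  dist 0: {S18}
  dist 1: {S1}
  dist 2: {S2, S14, S16}
  dist 3: {S3, S7, S9, S12, S15}
  dist 4: {S8, S13, S19}
  -> S19 reached at distance 4
Shortest path length = 4

4


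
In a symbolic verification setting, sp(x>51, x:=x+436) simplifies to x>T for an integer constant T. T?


Formula: sp(P, x:=E) = exists old_x. (x = E[old_x/x]) AND P[old_x/x] (old_x is the value of x before the assignment; eliminate old_x by solving x = E[old_x/x] for old_x)
Step 1: Precondition P: x>51, i.e. old_x > 51
Step 2: Assignment gives x = old_x + 436, so old_x = x - 436
Step 3: Substitute into P: x - 436 > 51
Step 4: Simplify: x > 51+436 = 487

487


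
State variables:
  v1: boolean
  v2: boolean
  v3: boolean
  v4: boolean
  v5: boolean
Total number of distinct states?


State space = product of domain sizes of all variables.
Domain sizes:
  v1 (boolean): 2
  v2 (boolean): 2
  v3 (boolean): 2
  v4 (boolean): 2
  v5 (boolean): 2
Product = 2 * 2 * 2 * 2 * 2 = 32

32


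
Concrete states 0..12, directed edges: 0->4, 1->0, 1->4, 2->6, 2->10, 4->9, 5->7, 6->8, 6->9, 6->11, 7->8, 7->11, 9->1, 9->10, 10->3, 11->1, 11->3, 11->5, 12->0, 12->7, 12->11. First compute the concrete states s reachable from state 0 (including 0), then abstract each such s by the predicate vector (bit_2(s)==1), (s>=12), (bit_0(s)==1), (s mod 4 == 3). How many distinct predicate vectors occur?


BFS from 0:
Concrete reachable: {0, 1, 3, 4, 9, 10}
Abstract via predicates (bit_2(s)==1), (s>=12), (bit_0(s)==1), (s mod 4 == 3):
  (0,0,0,0) <- {0, 10}
  (0,0,1,0) <- {1, 9}
  (0,0,1,1) <- {3}
  (1,0,0,0) <- {4}
Distinct abstract states = 4

4


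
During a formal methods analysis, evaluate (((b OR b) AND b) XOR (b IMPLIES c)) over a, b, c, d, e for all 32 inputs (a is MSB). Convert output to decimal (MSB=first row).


Formula: (((b OR b) AND b) XOR (b IMPLIES c)) over a, b, c, d, e (32 rows)
Evaluate each row (bits = a,b,c,d,e, MSB first):
  row 0 [00000]: (((0 OR 0) AND 0) XOR (0 IMPLIES 0)) -> 1
  row 1 [00001]: (((0 OR 0) AND 0) XOR (0 IMPLIES 0)) -> 1
  row 2 [00010]: (((0 OR 0) AND 0) XOR (0 IMPLIES 0)) -> 1
  row 3 [00011]: (((0 OR 0) AND 0) XOR (0 IMPLIES 0)) -> 1
  row 4 [00100]: (((0 OR 0) AND 0) XOR (0 IMPLIES 1)) -> 1
  row 5 [00101]: (((0 OR 0) AND 0) XOR (0 IMPLIES 1)) -> 1
  row 6 [00110]: (((0 OR 0) AND 0) XOR (0 IMPLIES 1)) -> 1
  row 7 [00111]: (((0 OR 0) AND 0) XOR (0 IMPLIES 1)) -> 1
  row 8 [01000]: (((1 OR 1) AND 1) XOR (1 IMPLIES 0)) -> 1
  row 9 [01001]: (((1 OR 1) AND 1) XOR (1 IMPLIES 0)) -> 1
  row 10 [01010]: (((1 OR 1) AND 1) XOR (1 IMPLIES 0)) -> 1
  row 11 [01011]: (((1 OR 1) AND 1) XOR (1 IMPLIES 0)) -> 1
  row 12 [01100]: (((1 OR 1) AND 1) XOR (1 IMPLIES 1)) -> 0
  row 13 [01101]: (((1 OR 1) AND 1) XOR (1 IMPLIES 1)) -> 0
  row 14 [01110]: (((1 OR 1) AND 1) XOR (1 IMPLIES 1)) -> 0
  row 15 [01111]: (((1 OR 1) AND 1) XOR (1 IMPLIES 1)) -> 0
  row 16 [10000]: (((0 OR 0) AND 0) XOR (0 IMPLIES 0)) -> 1
  row 17 [10001]: (((0 OR 0) AND 0) XOR (0 IMPLIES 0)) -> 1
  row 18 [10010]: (((0 OR 0) AND 0) XOR (0 IMPLIES 0)) -> 1
  row 19 [10011]: (((0 OR 0) AND 0) XOR (0 IMPLIES 0)) -> 1
  row 20 [10100]: (((0 OR 0) AND 0) XOR (0 IMPLIES 1)) -> 1
  row 21 [10101]: (((0 OR 0) AND 0) XOR (0 IMPLIES 1)) -> 1
  row 22 [10110]: (((0 OR 0) AND 0) XOR (0 IMPLIES 1)) -> 1
  row 23 [10111]: (((0 OR 0) AND 0) XOR (0 IMPLIES 1)) -> 1
  row 24 [11000]: (((1 OR 1) AND 1) XOR (1 IMPLIES 0)) -> 1
  row 25 [11001]: (((1 OR 1) AND 1) XOR (1 IMPLIES 0)) -> 1
  row 26 [11010]: (((1 OR 1) AND 1) XOR (1 IMPLIES 0)) -> 1
  row 27 [11011]: (((1 OR 1) AND 1) XOR (1 IMPLIES 0)) -> 1
  row 28 [11100]: (((1 OR 1) AND 1) XOR (1 IMPLIES 1)) -> 0
  row 29 [11101]: (((1 OR 1) AND 1) XOR (1 IMPLIES 1)) -> 0
  row 30 [11110]: (((1 OR 1) AND 1) XOR (1 IMPLIES 1)) -> 0
  row 31 [11111]: (((1 OR 1) AND 1) XOR (1 IMPLIES 1)) -> 0
Full result column, 4 rows per line (a,b,c fixed per line; d,e runs 00..11 left to right):
  rows 0-3 [a,b,c=000]: 1111  = hex F
  rows 4-7 [a,b,c=001]: 1111  = hex F
  rows 8-11 [a,b,c=010]: 1111  = hex F
  rows 12-15 [a,b,c=011]: 0000  = hex 0
  rows 16-19 [a,b,c=100]: 1111  = hex F
  rows 20-23 [a,b,c=101]: 1111  = hex F
  rows 24-27 [a,b,c=110]: 1111  = hex F
  rows 28-31 [a,b,c=111]: 0000  = hex 0
Output column (row 0 .. row 31) = 11111111111100001111111111110000
Output column grouped in 4s = 1111 1111 1111 0000 1111 1111 1111 0000 = 0xFFF0FFF0
Convert to decimal digit by digit (value = value*16 + digit):
  F -> 15
  15*16 + 15 (F) = 255
  255*16 + 15 (F) = 4095
  4095*16 + 0 = 65520
  65520*16 + 15 (F) = 1048335
  1048335*16 + 15 (F) = 16773375
  16773375*16 + 15 (F) = 268374015
  268374015*16 + 0 = 4293984240
Decimal = 4293984240

4293984240


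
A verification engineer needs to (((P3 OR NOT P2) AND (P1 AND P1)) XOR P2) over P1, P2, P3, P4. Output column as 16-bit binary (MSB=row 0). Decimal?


Formula: (((P3 OR NOT P2) AND (P1 AND P1)) XOR P2) over P1, P2, P3, P4 (16 rows)
Evaluate each row (bits = P1,P2,P3,P4, MSB first):
  row 0 [0000]: (((0 OR NOT 0) AND (0 AND 0)) XOR 0) -> 0
  row 1 [0001]: (((0 OR NOT 0) AND (0 AND 0)) XOR 0) -> 0
  row 2 [0010]: (((1 OR NOT 0) AND (0 AND 0)) XOR 0) -> 0
  row 3 [0011]: (((1 OR NOT 0) AND (0 AND 0)) XOR 0) -> 0
  row 4 [0100]: (((0 OR NOT 1) AND (0 AND 0)) XOR 1) -> 1
  row 5 [0101]: (((0 OR NOT 1) AND (0 AND 0)) XOR 1) -> 1
  row 6 [0110]: (((1 OR NOT 1) AND (0 AND 0)) XOR 1) -> 1
  row 7 [0111]: (((1 OR NOT 1) AND (0 AND 0)) XOR 1) -> 1
  row 8 [1000]: (((0 OR NOT 0) AND (1 AND 1)) XOR 0) -> 1
  row 9 [1001]: (((0 OR NOT 0) AND (1 AND 1)) XOR 0) -> 1
  row 10 [1010]: (((1 OR NOT 0) AND (1 AND 1)) XOR 0) -> 1
  row 11 [1011]: (((1 OR NOT 0) AND (1 AND 1)) XOR 0) -> 1
  row 12 [1100]: (((0 OR NOT 1) AND (1 AND 1)) XOR 1) -> 1
  row 13 [1101]: (((0 OR NOT 1) AND (1 AND 1)) XOR 1) -> 1
  row 14 [1110]: (((1 OR NOT 1) AND (1 AND 1)) XOR 1) -> 0
  row 15 [1111]: (((1 OR NOT 1) AND (1 AND 1)) XOR 1) -> 0
Full result column, 4 rows per line (P1,P2 fixed per line; P3,P4 runs 00..11 left to right):
  rows 0-3 [P1,P2=00]: 0000  = hex 0
  rows 4-7 [P1,P2=01]: 1111  = hex F
  rows 8-11 [P1,P2=10]: 1111  = hex F
  rows 12-15 [P1,P2=11]: 1100  = hex C
Output column (row 0 .. row 15) = 0000111111111100
Output column grouped in 4s = 0000 1111 1111 1100 = 0x0FFC
Convert to decimal digit by digit (value = value*16 + digit):
  0 -> 0
  0*16 + 15 (F) = 15
  15*16 + 15 (F) = 255
  255*16 + 12 (C) = 4092
Decimal = 4092

4092


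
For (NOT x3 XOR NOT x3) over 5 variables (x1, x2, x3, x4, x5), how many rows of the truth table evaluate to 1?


Formula: (NOT x3 XOR NOT x3) over 5 vars (32 rows)
Evaluate each row (x1, x2, x3, x4, x5 as bits, MSB first):
  row 0 [00000]: (NOT 0 XOR NOT 0) -> 0
  row 1 [00001]: (NOT 0 XOR NOT 0) -> 0
  row 2 [00010]: (NOT 0 XOR NOT 0) -> 0
  row 3 [00011]: (NOT 0 XOR NOT 0) -> 0
  row 4 [00100]: (NOT 1 XOR NOT 1) -> 0
  row 5 [00101]: (NOT 1 XOR NOT 1) -> 0
  row 6 [00110]: (NOT 1 XOR NOT 1) -> 0
  row 7 [00111]: (NOT 1 XOR NOT 1) -> 0
  row 8 [01000]: (NOT 0 XOR NOT 0) -> 0
  row 9 [01001]: (NOT 0 XOR NOT 0) -> 0
  row 10 [01010]: (NOT 0 XOR NOT 0) -> 0
  row 11 [01011]: (NOT 0 XOR NOT 0) -> 0
  row 12 [01100]: (NOT 1 XOR NOT 1) -> 0
  row 13 [01101]: (NOT 1 XOR NOT 1) -> 0
  row 14 [01110]: (NOT 1 XOR NOT 1) -> 0
  row 15 [01111]: (NOT 1 XOR NOT 1) -> 0
  row 16 [10000]: (NOT 0 XOR NOT 0) -> 0
  row 17 [10001]: (NOT 0 XOR NOT 0) -> 0
  row 18 [10010]: (NOT 0 XOR NOT 0) -> 0
  row 19 [10011]: (NOT 0 XOR NOT 0) -> 0
  row 20 [10100]: (NOT 1 XOR NOT 1) -> 0
  row 21 [10101]: (NOT 1 XOR NOT 1) -> 0
  row 22 [10110]: (NOT 1 XOR NOT 1) -> 0
  row 23 [10111]: (NOT 1 XOR NOT 1) -> 0
  row 24 [11000]: (NOT 0 XOR NOT 0) -> 0
  row 25 [11001]: (NOT 0 XOR NOT 0) -> 0
  row 26 [11010]: (NOT 0 XOR NOT 0) -> 0
  row 27 [11011]: (NOT 0 XOR NOT 0) -> 0
  row 28 [11100]: (NOT 1 XOR NOT 1) -> 0
  row 29 [11101]: (NOT 1 XOR NOT 1) -> 0
  row 30 [11110]: (NOT 1 XOR NOT 1) -> 0
  row 31 [11111]: (NOT 1 XOR NOT 1) -> 0
Full result column, 8 rows per line (x1,x2 fixed per line; x3,x4,x5 runs 000..111 left to right):
  rows 0-7 [x1,x2=00]: 00000000  (ones: 0)
  rows 8-15 [x1,x2=01]: 00000000  (ones: 0)
  rows 16-23 [x1,x2=10]: 00000000  (ones: 0)
  rows 24-31 [x1,x2=11]: 00000000  (ones: 0)
Count of 1-rows = 0+0+0+0 = 0

0


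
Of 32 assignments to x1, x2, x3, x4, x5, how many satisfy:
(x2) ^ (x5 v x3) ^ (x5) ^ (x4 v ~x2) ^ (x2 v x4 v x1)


CNF with 5 clauses over 5 vars (32 assignments).
An assignment satisfies CNF iff every clause has >=1 true literal.
Check each row (bits = x1,x2,x3,x4,x5; clause T/F shown):
  row 0 [00000]: clauses=FFFTF -> 0
  row 1 [00001]: clauses=FTTTF -> 0
  row 2 [00010]: clauses=FFFTT -> 0
  row 3 [00011]: clauses=FTTTT -> 0
  row 4 [00100]: clauses=FTFTF -> 0
  row 5 [00101]: clauses=FTTTF -> 0
  row 6 [00110]: clauses=FTFTT -> 0
  row 7 [00111]: clauses=FTTTT -> 0
  row 8 [01000]: clauses=TFFFT -> 0
  row 9 [01001]: clauses=TTTFT -> 0
  row 10 [01010]: clauses=TFFTT -> 0
  row 11 [01011]: clauses=TTTTT -> 1
  row 12 [01100]: clauses=TTFFT -> 0
  row 13 [01101]: clauses=TTTFT -> 0
  row 14 [01110]: clauses=TTFTT -> 0
  row 15 [01111]: clauses=TTTTT -> 1
  row 16 [10000]: clauses=FFFTT -> 0
  row 17 [10001]: clauses=FTTTT -> 0
  row 18 [10010]: clauses=FFFTT -> 0
  row 19 [10011]: clauses=FTTTT -> 0
  row 20 [10100]: clauses=FTFTT -> 0
  row 21 [10101]: clauses=FTTTT -> 0
  row 22 [10110]: clauses=FTFTT -> 0
  row 23 [10111]: clauses=FTTTT -> 0
  row 24 [11000]: clauses=TFFFT -> 0
  row 25 [11001]: clauses=TTTFT -> 0
  row 26 [11010]: clauses=TFFTT -> 0
  row 27 [11011]: clauses=TTTTT -> 1
  row 28 [11100]: clauses=TTFFT -> 0
  row 29 [11101]: clauses=TTTFT -> 0
  row 30 [11110]: clauses=TTFTT -> 0
  row 31 [11111]: clauses=TTTTT -> 1
Full result column, 8 rows per line (x1,x2 fixed per line; x3,x4,x5 runs 000..111 left to right):
  rows 0-7 [x1,x2=00]: 00000000  (ones: 0)
  rows 8-15 [x1,x2=01]: 00010001  (ones: 2)
  rows 16-23 [x1,x2=10]: 00000000  (ones: 0)
  rows 24-31 [x1,x2=11]: 00010001  (ones: 2)
Satisfying assignments = 0+2+0+2 = 4

4


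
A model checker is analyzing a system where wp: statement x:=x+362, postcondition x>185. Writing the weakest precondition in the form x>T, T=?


Formula: wp(x:=E, P) = P[E/x] (substitute E for x in postcondition)
Step 1: Postcondition: x>185
Step 2: Substitute x+362 for x: x+362>185
Step 3: Solve for x: x > 185-362 = -177

-177


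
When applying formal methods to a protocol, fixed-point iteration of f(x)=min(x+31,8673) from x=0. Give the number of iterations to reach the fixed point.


Step 1: x=0, cap=8673, increment=31
Step 2: x grows by 31 each step until capped at 8673; fixed point is x=8673
Step 3: iterations = ceil(8673/31) = 280

280
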